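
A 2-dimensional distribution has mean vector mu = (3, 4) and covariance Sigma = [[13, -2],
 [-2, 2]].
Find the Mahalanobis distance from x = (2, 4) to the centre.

Step 1 — centre the observation: (x - mu) = (-1, 0).

Step 2 — invert Sigma. det(Sigma) = 13·2 - (-2)² = 22.
  Sigma^{-1} = (1/det) · [[d, -b], [-b, a]] = [[0.0909, 0.0909],
 [0.0909, 0.5909]].

Step 3 — form the quadratic (x - mu)^T · Sigma^{-1} · (x - mu):
  Sigma^{-1} · (x - mu) = (-0.0909, -0.0909).
  (x - mu)^T · [Sigma^{-1} · (x - mu)] = (-1)·(-0.0909) + (0)·(-0.0909) = 0.0909.

Step 4 — take square root: d = √(0.0909) ≈ 0.3015.

d(x, mu) = √(0.0909) ≈ 0.3015


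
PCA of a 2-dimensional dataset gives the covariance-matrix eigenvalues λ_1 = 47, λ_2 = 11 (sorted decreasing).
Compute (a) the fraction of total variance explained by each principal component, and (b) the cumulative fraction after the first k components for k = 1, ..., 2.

Step 1 — total variance = trace(Sigma) = Σ λ_i = 47 + 11 = 58.

Step 2 — fraction explained by component i = λ_i / Σ λ:
  PC1: 47/58 = 0.8103
  PC2: 11/58 = 0.1897

Step 3 — cumulative fraction after k components = (λ_1 + ... + λ_k) / Σ λ:
  k = 1: 47/58 = 0.8103
  k = 2: (47 + 11)/58 = 58/58 = 1

Summary (fraction, with percent):

explained: PC1 0.8103 (81.03%), PC2 0.1897 (18.97%);  cumulative: 0.8103, 1


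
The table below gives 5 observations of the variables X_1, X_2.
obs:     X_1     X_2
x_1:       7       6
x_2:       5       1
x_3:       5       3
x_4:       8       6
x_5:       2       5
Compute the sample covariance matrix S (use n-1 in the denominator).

Step 1 — column means:
  mean(X_1) = (7 + 5 + 5 + 8 + 2) / 5 = 27/5 = 5.4
  mean(X_2) = (6 + 1 + 3 + 6 + 5) / 5 = 21/5 = 4.2

Step 2 — sample covariance S[i,j] = (1/(n-1)) · Σ_k (x_{k,i} - mean_i) · (x_{k,j} - mean_j), with n-1 = 4.
  S[X_1,X_1] = ((1.6)·(1.6) + (-0.4)·(-0.4) + (-0.4)·(-0.4) + (2.6)·(2.6) + (-3.4)·(-3.4)) / 4 = 21.2/4 = 5.3
  S[X_1,X_2] = ((1.6)·(1.8) + (-0.4)·(-3.2) + (-0.4)·(-1.2) + (2.6)·(1.8) + (-3.4)·(0.8)) / 4 = 6.6/4 = 1.65
  S[X_2,X_2] = ((1.8)·(1.8) + (-3.2)·(-3.2) + (-1.2)·(-1.2) + (1.8)·(1.8) + (0.8)·(0.8)) / 4 = 18.8/4 = 4.7

S is symmetric (S[j,i] = S[i,j]). Assembling:

S = [[5.3, 1.65],
 [1.65, 4.7]]


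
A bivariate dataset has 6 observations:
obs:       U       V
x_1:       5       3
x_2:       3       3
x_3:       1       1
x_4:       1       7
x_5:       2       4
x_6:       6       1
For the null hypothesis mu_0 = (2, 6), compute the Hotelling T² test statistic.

Step 1 — sample mean vector:
  mean(U) = (5 + 3 + 1 + 1 + 2 + 6) / 6 = 18/6 = 3
  mean(V) = (3 + 3 + 1 + 7 + 4 + 1) / 6 = 19/6 = 3.1667
  x̄ = (3, 3.1667),  deviation x̄ - mu_0 = (3, 3.1667) - (2, 6) = (1, -2.8333).

Step 2 — sample covariance matrix, S[i,j] = (1/(n-1)) · Σ_k (x_{k,i} - mean_i) · (x_{k,j} - mean_j), divisor n-1 = 5:
  S[U,U] = ((2)·(2) + (0)·(0) + (-2)·(-2) + (-2)·(-2) + (-1)·(-1) + (3)·(3)) / 5 = 22/5 = 4.4
  S[U,V] = ((2)·(-0.1667) + (0)·(-0.1667) + (-2)·(-2.1667) + (-2)·(3.8333) + (-1)·(0.8333) + (3)·(-2.1667)) / 5 = -11/5 = -2.2
  S[V,V] = ((-0.1667)·(-0.1667) + (-0.1667)·(-0.1667) + (-2.1667)·(-2.1667) + (3.8333)·(3.8333) + (0.8333)·(0.8333) + (-2.1667)·(-2.1667)) / 5 = 24.8333/5 = 4.9667
  S = [[4.4, -2.2],
 [-2.2, 4.9667]].

Step 3 — invert S. det(S) = 4.4·4.9667 - (-2.2)² = 17.0133.
  S^{-1} = (1/det) · [[d, -b], [-b, a]] = [[0.2919, 0.1293],
 [0.1293, 0.2586]].

Step 4 — quadratic form (x̄ - mu_0)^T · S^{-1} · (x̄ - mu_0):
  S^{-1} · (x̄ - mu_0) = (-0.0745, -0.6034),
  (x̄ - mu_0)^T · [...] = (1)·(-0.0745) + (-2.8333)·(-0.6034) = 1.6353.

Step 5 — scale by n: T² = 6 · 1.6353 = 9.8119.

T² ≈ 9.8119


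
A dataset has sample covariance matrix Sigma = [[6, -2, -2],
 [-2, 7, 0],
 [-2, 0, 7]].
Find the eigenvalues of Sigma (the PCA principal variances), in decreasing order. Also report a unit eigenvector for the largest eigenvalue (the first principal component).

Step 1 — characteristic polynomial p(λ) = det(λI - Sigma) = λ³ - tr·λ² + c_1·λ - det, where tr = trace, c_1 = sum of the principal 2×2 minors, det = det(Sigma):
  tr = 6 + 7 + 7 = 20,
  c_1 = (6·7 - (-2)²) + (6·7 - (-2)²) + (7·7 - (0)²) = 38 + 38 + 49 = 125,
  det = 6·(7·7 - (0)²) - (-2)·((-2)·7 - (0)·(-2)) + (-2)·((-2)·(0) - 7·(-2)) = 6·(49) - (-2)·(-14) + (-2)·(14) = 238.
  So p(λ) = λ³ - 20λ² + 125λ - 238.
Step 2 — look for an integer root (rational root theorem: any rational root is an integer divisor of 238). Testing λ = 7:
  p(7) = 343 - 980 + 875 - 238 = 0  ✓
  Dividing out (λ - 7): p(λ) = (λ - 7)(λ² - 13λ + 34).
Step 3 — remaining eigenvalues from the quadratic λ² - 13λ + 34 = 0:
  Δ = 13² - 4·34 = 169 - 136 = 33,  λ = (13 ± √33)/2 = (13 ± 5.7446)/2 ≈ 9.3723 or 3.6277.
  Sorted: λ_1 = 9.3723,  λ_2 = 7,  λ_3 = 3.6277  (check: sum = 20 = tr ✓).

Step 4 — unit eigenvector for λ_1 ≈ 9.3723: v spans the null space of (Sigma - λ_1 I), whose rows are
  r_1 = (-3.3723, -2, -2),  r_2 = (-2, -2.3723, 0),  r_3 = (-2, 0, -2.3723).
  v is orthogonal to every row, so take v ∝ r_1 × r_2 = ((-2)·(0) - (-2)·(-2.3723), (-2)·(-2) - (-3.3723)·(0), (-3.3723)·(-2.3723) - (-2)·(-2)) ≈ (-4.7446, 4, 4).
  Rescale (multiply by -1 so the first nonzero entry is positive): u = (4.7446, -4, -4).
  ||u|| = √((4.7446)² + (-4)² + (-4)²) = √(54.5109) ≈ 7.3831,  v_1 = u/||u|| ≈ (0.6426, -0.5418, -0.5418) (||v_1|| = 1).

λ_1 = 9.3723,  λ_2 = 7,  λ_3 = 3.6277;  v_1 ≈ (0.6426, -0.5418, -0.5418)


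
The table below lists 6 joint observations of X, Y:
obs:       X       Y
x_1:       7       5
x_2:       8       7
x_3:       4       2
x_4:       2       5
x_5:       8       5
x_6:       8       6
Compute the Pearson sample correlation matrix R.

Step 1 — column means:
  mean(X) = (7 + 8 + 4 + 2 + 8 + 8) / 6 = 37/6 = 6.1667
  mean(Y) = (5 + 7 + 2 + 5 + 5 + 6) / 6 = 30/6 = 5

Step 2 — sample variances and covariances s[i,j] = (1/(n-1)) · Σ_k (x_{k,i} - mean_i) · (x_{k,j} - mean_j), with n-1 = 5:
  s[X,X] = ((0.8333)·(0.8333) + (1.8333)·(1.8333) + (-2.1667)·(-2.1667) + (-4.1667)·(-4.1667) + (1.8333)·(1.8333) + (1.8333)·(1.8333)) / 5 = 32.8333/5 = 6.5667
  s[X,Y] = ((0.8333)·(0) + (1.8333)·(2) + (-2.1667)·(-3) + (-4.1667)·(0) + (1.8333)·(0) + (1.8333)·(1)) / 5 = 12/5 = 2.4
  s[Y,Y] = ((0)·(0) + (2)·(2) + (-3)·(-3) + (0)·(0) + (0)·(0) + (1)·(1)) / 5 = 14/5 = 2.8
  Sample standard deviations s_i = √(s[i,i]):
  s(X) = √(6.5667) = 2.5626
  s(Y) = √(2.8) = 1.6733

Step 3 — r_{ij} = s_{ij} / (s_i · s_j):
  r[X,X] = 1 (diagonal).
  r[X,Y] = 2.4 / (2.5626 · 1.6733) = 2.4 / 4.288 = 0.5597
  r[Y,Y] = 1 (diagonal).

R is symmetric with unit diagonal. Assembling:

R = [[1, 0.5597],
 [0.5597, 1]]


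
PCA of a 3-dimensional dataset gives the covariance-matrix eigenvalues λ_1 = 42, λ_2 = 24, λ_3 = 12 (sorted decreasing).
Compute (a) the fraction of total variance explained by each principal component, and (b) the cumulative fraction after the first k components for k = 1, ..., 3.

Step 1 — total variance = trace(Sigma) = Σ λ_i = 42 + 24 + 12 = 78.

Step 2 — fraction explained by component i = λ_i / Σ λ:
  PC1: 42/78 = 0.5385
  PC2: 24/78 = 0.3077
  PC3: 12/78 = 0.1538

Step 3 — cumulative fraction after k components = (λ_1 + ... + λ_k) / Σ λ:
  k = 1: 42/78 = 0.5385
  k = 2: (42 + 24)/78 = 66/78 = 0.8462
  k = 3: (42 + 24 + 12)/78 = 78/78 = 1

Summary (fraction, with percent):

explained: PC1 0.5385 (53.85%), PC2 0.3077 (30.77%), PC3 0.1538 (15.38%);  cumulative: 0.5385, 0.8462, 1


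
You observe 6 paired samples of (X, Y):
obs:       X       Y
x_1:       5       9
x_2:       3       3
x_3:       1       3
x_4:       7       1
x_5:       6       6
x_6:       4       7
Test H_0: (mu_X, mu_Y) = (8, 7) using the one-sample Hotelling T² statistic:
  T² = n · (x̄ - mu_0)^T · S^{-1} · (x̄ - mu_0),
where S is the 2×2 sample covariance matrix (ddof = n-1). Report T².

Step 1 — sample mean vector:
  mean(X) = (5 + 3 + 1 + 7 + 6 + 4) / 6 = 26/6 = 4.3333
  mean(Y) = (9 + 3 + 3 + 1 + 6 + 7) / 6 = 29/6 = 4.8333
  x̄ = (4.3333, 4.8333),  deviation x̄ - mu_0 = (4.3333, 4.8333) - (8, 7) = (-3.6667, -2.1667).

Step 2 — sample covariance matrix, S[i,j] = (1/(n-1)) · Σ_k (x_{k,i} - mean_i) · (x_{k,j} - mean_j), divisor n-1 = 5:
  S[X,X] = ((0.6667)·(0.6667) + (-1.3333)·(-1.3333) + (-3.3333)·(-3.3333) + (2.6667)·(2.6667) + (1.6667)·(1.6667) + (-0.3333)·(-0.3333)) / 5 = 23.3333/5 = 4.6667
  S[X,Y] = ((0.6667)·(4.1667) + (-1.3333)·(-1.8333) + (-3.3333)·(-1.8333) + (2.6667)·(-3.8333) + (1.6667)·(1.1667) + (-0.3333)·(2.1667)) / 5 = 2.3333/5 = 0.4667
  S[Y,Y] = ((4.1667)·(4.1667) + (-1.8333)·(-1.8333) + (-1.8333)·(-1.8333) + (-3.8333)·(-3.8333) + (1.1667)·(1.1667) + (2.1667)·(2.1667)) / 5 = 44.8333/5 = 8.9667
  S = [[4.6667, 0.4667],
 [0.4667, 8.9667]].

Step 3 — invert S. det(S) = 4.6667·8.9667 - (0.4667)² = 41.6267.
  S^{-1} = (1/det) · [[d, -b], [-b, a]] = [[0.2154, -0.0112],
 [-0.0112, 0.1121]].

Step 4 — quadratic form (x̄ - mu_0)^T · S^{-1} · (x̄ - mu_0):
  S^{-1} · (x̄ - mu_0) = (-0.7655, -0.2018),
  (x̄ - mu_0)^T · [...] = (-3.6667)·(-0.7655) + (-2.1667)·(-0.2018) = 3.2442.

Step 5 — scale by n: T² = 6 · 3.2442 = 19.4651.

T² ≈ 19.4651


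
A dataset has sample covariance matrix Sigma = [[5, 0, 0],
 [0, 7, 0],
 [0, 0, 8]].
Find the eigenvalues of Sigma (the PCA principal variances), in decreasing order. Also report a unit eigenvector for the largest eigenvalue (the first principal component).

Step 1 — characteristic polynomial p(λ) = det(λI - Sigma) = λ³ - tr·λ² + c_1·λ - det, where tr = trace, c_1 = sum of the principal 2×2 minors, det = det(Sigma):
  tr = 5 + 7 + 8 = 20,
  c_1 = (5·7 - (0)²) + (5·8 - (0)²) + (7·8 - (0)²) = 35 + 40 + 56 = 131,
  det = 5·(7·8 - (0)²) - (0)·((0)·8 - (0)·(0)) + (0)·((0)·(0) - 7·(0)) = 5·(56) - (0)·(0) + (0)·(0) = 280.
  So p(λ) = λ³ - 20λ² + 131λ - 280.
Step 2 — look for an integer root (rational root theorem: any rational root is an integer divisor of 280). Testing λ = 5:
  p(5) = 125 - 500 + 655 - 280 = 0  ✓
  Dividing out (λ - 5): p(λ) = (λ - 5)(λ² - 15λ + 56).
Step 3 — remaining eigenvalues from the quadratic λ² - 15λ + 56 = 0:
  Δ = 15² - 4·56 = 225 - 224 = 1,  λ = (15 ± √1)/2 = (15 ± 1)/2 = 8 or 7.
  Sorted: λ_1 = 8,  λ_2 = 7,  λ_3 = 5  (check: sum = 20 = tr ✓).

Step 4 — unit eigenvector for λ_1 = 8: v spans the null space of (Sigma - λ_1 I), whose rows are
  r_1 = (-3, 0, 0),  r_2 = (0, -1, 0),  r_3 = (0, 0, 0).
  v is orthogonal to every row, so take v ∝ r_1 × r_2 = ((0)·(0) - (0)·(-1), (0)·(0) - (-3)·(0), (-3)·(-1) - (0)·(0)) = (0, 0, 3).
  Rescale (divide by 3): u = (0, 0, 1).
  ||u|| = √((0)² + (0)² + (1)²) = √(1) = 1,  v_1 = u/||u|| ≈ (0, 0, 1) (||v_1|| = 1).

λ_1 = 8,  λ_2 = 7,  λ_3 = 5;  v_1 ≈ (0, 0, 1)


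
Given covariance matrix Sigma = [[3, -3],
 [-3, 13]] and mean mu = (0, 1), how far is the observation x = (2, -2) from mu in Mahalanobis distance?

Step 1 — centre the observation: (x - mu) = (2, -3).

Step 2 — invert Sigma. det(Sigma) = 3·13 - (-3)² = 30.
  Sigma^{-1} = (1/det) · [[d, -b], [-b, a]] = [[0.4333, 0.1],
 [0.1, 0.1]].

Step 3 — form the quadratic (x - mu)^T · Sigma^{-1} · (x - mu):
  Sigma^{-1} · (x - mu) = (0.5667, -0.1).
  (x - mu)^T · [Sigma^{-1} · (x - mu)] = (2)·(0.5667) + (-3)·(-0.1) = 1.4333.

Step 4 — take square root: d = √(1.4333) ≈ 1.1972.

d(x, mu) = √(1.4333) ≈ 1.1972


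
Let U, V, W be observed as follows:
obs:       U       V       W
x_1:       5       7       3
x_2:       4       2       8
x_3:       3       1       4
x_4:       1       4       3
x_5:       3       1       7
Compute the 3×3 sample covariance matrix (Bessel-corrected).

Step 1 — column means:
  mean(U) = (5 + 4 + 3 + 1 + 3) / 5 = 16/5 = 3.2
  mean(V) = (7 + 2 + 1 + 4 + 1) / 5 = 15/5 = 3
  mean(W) = (3 + 8 + 4 + 3 + 7) / 5 = 25/5 = 5

Step 2 — sample covariance S[i,j] = (1/(n-1)) · Σ_k (x_{k,i} - mean_i) · (x_{k,j} - mean_j), with n-1 = 4.
  S[U,U] = ((1.8)·(1.8) + (0.8)·(0.8) + (-0.2)·(-0.2) + (-2.2)·(-2.2) + (-0.2)·(-0.2)) / 4 = 8.8/4 = 2.2
  S[U,V] = ((1.8)·(4) + (0.8)·(-1) + (-0.2)·(-2) + (-2.2)·(1) + (-0.2)·(-2)) / 4 = 5/4 = 1.25
  S[U,W] = ((1.8)·(-2) + (0.8)·(3) + (-0.2)·(-1) + (-2.2)·(-2) + (-0.2)·(2)) / 4 = 3/4 = 0.75
  S[V,V] = ((4)·(4) + (-1)·(-1) + (-2)·(-2) + (1)·(1) + (-2)·(-2)) / 4 = 26/4 = 6.5
  S[V,W] = ((4)·(-2) + (-1)·(3) + (-2)·(-1) + (1)·(-2) + (-2)·(2)) / 4 = -15/4 = -3.75
  S[W,W] = ((-2)·(-2) + (3)·(3) + (-1)·(-1) + (-2)·(-2) + (2)·(2)) / 4 = 22/4 = 5.5

S is symmetric (S[j,i] = S[i,j]). Assembling:

S = [[2.2, 1.25, 0.75],
 [1.25, 6.5, -3.75],
 [0.75, -3.75, 5.5]]


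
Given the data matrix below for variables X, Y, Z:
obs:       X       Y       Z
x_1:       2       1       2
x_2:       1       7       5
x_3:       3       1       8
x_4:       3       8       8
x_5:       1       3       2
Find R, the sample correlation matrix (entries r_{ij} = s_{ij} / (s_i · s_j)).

Step 1 — column means:
  mean(X) = (2 + 1 + 3 + 3 + 1) / 5 = 10/5 = 2
  mean(Y) = (1 + 7 + 1 + 8 + 3) / 5 = 20/5 = 4
  mean(Z) = (2 + 5 + 8 + 8 + 2) / 5 = 25/5 = 5

Step 2 — sample variances and covariances s[i,j] = (1/(n-1)) · Σ_k (x_{k,i} - mean_i) · (x_{k,j} - mean_j), with n-1 = 4:
  s[X,X] = ((0)·(0) + (-1)·(-1) + (1)·(1) + (1)·(1) + (-1)·(-1)) / 4 = 4/4 = 1
  s[X,Y] = ((0)·(-3) + (-1)·(3) + (1)·(-3) + (1)·(4) + (-1)·(-1)) / 4 = -1/4 = -0.25
  s[X,Z] = ((0)·(-3) + (-1)·(0) + (1)·(3) + (1)·(3) + (-1)·(-3)) / 4 = 9/4 = 2.25
  s[Y,Y] = ((-3)·(-3) + (3)·(3) + (-3)·(-3) + (4)·(4) + (-1)·(-1)) / 4 = 44/4 = 11
  s[Y,Z] = ((-3)·(-3) + (3)·(0) + (-3)·(3) + (4)·(3) + (-1)·(-3)) / 4 = 15/4 = 3.75
  s[Z,Z] = ((-3)·(-3) + (0)·(0) + (3)·(3) + (3)·(3) + (-3)·(-3)) / 4 = 36/4 = 9
  Sample standard deviations s_i = √(s[i,i]):
  s(X) = √(1) = 1
  s(Y) = √(11) = 3.3166
  s(Z) = √(9) = 3

Step 3 — r_{ij} = s_{ij} / (s_i · s_j):
  r[X,X] = 1 (diagonal).
  r[X,Y] = -0.25 / (1 · 3.3166) = -0.25 / 3.3166 = -0.0754
  r[X,Z] = 2.25 / (1 · 3) = 2.25 / 3 = 0.75
  r[Y,Y] = 1 (diagonal).
  r[Y,Z] = 3.75 / (3.3166 · 3) = 3.75 / 9.9499 = 0.3769
  r[Z,Z] = 1 (diagonal).

R is symmetric with unit diagonal. Assembling:

R = [[1, -0.0754, 0.75],
 [-0.0754, 1, 0.3769],
 [0.75, 0.3769, 1]]


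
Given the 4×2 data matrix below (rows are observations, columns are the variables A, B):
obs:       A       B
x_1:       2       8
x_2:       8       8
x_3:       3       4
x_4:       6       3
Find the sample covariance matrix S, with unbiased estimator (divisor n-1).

Step 1 — column means:
  mean(A) = (2 + 8 + 3 + 6) / 4 = 19/4 = 4.75
  mean(B) = (8 + 8 + 4 + 3) / 4 = 23/4 = 5.75

Step 2 — sample covariance S[i,j] = (1/(n-1)) · Σ_k (x_{k,i} - mean_i) · (x_{k,j} - mean_j), with n-1 = 3.
  S[A,A] = ((-2.75)·(-2.75) + (3.25)·(3.25) + (-1.75)·(-1.75) + (1.25)·(1.25)) / 3 = 22.75/3 = 7.5833
  S[A,B] = ((-2.75)·(2.25) + (3.25)·(2.25) + (-1.75)·(-1.75) + (1.25)·(-2.75)) / 3 = 0.75/3 = 0.25
  S[B,B] = ((2.25)·(2.25) + (2.25)·(2.25) + (-1.75)·(-1.75) + (-2.75)·(-2.75)) / 3 = 20.75/3 = 6.9167

S is symmetric (S[j,i] = S[i,j]). Assembling:

S = [[7.5833, 0.25],
 [0.25, 6.9167]]


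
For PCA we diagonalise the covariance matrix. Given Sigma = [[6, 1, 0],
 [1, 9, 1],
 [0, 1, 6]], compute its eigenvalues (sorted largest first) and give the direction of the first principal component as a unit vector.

Step 1 — characteristic polynomial p(λ) = det(λI - Sigma) = λ³ - tr·λ² + c_1·λ - det, where tr = trace, c_1 = sum of the principal 2×2 minors, det = det(Sigma):
  tr = 6 + 9 + 6 = 21,
  c_1 = (6·9 - (1)²) + (6·6 - (0)²) + (9·6 - (1)²) = 53 + 36 + 53 = 142,
  det = 6·(9·6 - (1)²) - (1)·((1)·6 - (1)·(0)) + (0)·((1)·(1) - 9·(0)) = 6·(53) - (1)·(6) + (0)·(1) = 312.
  So p(λ) = λ³ - 21λ² + 142λ - 312.
Step 2 — look for an integer root (rational root theorem: any rational root is an integer divisor of 312). Testing λ = 6:
  p(6) = 216 - 756 + 852 - 312 = 0  ✓
  Dividing out (λ - 6): p(λ) = (λ - 6)(λ² - 15λ + 52).
Step 3 — remaining eigenvalues from the quadratic λ² - 15λ + 52 = 0:
  Δ = 15² - 4·52 = 225 - 208 = 17,  λ = (15 ± √17)/2 = (15 ± 4.1231)/2 ≈ 9.5616 or 5.4384.
  Sorted: λ_1 = 9.5616,  λ_2 = 6,  λ_3 = 5.4384  (check: sum = 21 = tr ✓).

Step 4 — unit eigenvector for λ_1 ≈ 9.5616: v spans the null space of (Sigma - λ_1 I), whose rows are
  r_1 = (-3.5616, 1, 0),  r_2 = (1, -0.5616, 1),  r_3 = (0, 1, -3.5616).
  v is orthogonal to every row, so take v ∝ r_1 × r_2 = ((1)·(1) - (0)·(-0.5616), (0)·(1) - (-3.5616)·(1), (-3.5616)·(-0.5616) - (1)·(1)) ≈ (1, 3.5616, 1).
  Let u = (1, 3.5616, 1).
  ||u|| = √((1)² + (3.5616)² + (1)²) = √(14.6847) ≈ 3.8321,  v_1 = u/||u|| ≈ (0.261, 0.9294, 0.261) (||v_1|| = 1).

λ_1 = 9.5616,  λ_2 = 6,  λ_3 = 5.4384;  v_1 ≈ (0.261, 0.9294, 0.261)


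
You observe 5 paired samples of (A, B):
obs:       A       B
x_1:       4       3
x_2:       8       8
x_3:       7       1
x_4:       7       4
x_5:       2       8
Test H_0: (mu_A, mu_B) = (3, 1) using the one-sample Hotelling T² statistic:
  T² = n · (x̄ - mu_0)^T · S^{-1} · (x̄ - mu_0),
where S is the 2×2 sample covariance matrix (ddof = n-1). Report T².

Step 1 — sample mean vector:
  mean(A) = (4 + 8 + 7 + 7 + 2) / 5 = 28/5 = 5.6
  mean(B) = (3 + 8 + 1 + 4 + 8) / 5 = 24/5 = 4.8
  x̄ = (5.6, 4.8),  deviation x̄ - mu_0 = (5.6, 4.8) - (3, 1) = (2.6, 3.8).

Step 2 — sample covariance matrix, S[i,j] = (1/(n-1)) · Σ_k (x_{k,i} - mean_i) · (x_{k,j} - mean_j), divisor n-1 = 4:
  S[A,A] = ((-1.6)·(-1.6) + (2.4)·(2.4) + (1.4)·(1.4) + (1.4)·(1.4) + (-3.6)·(-3.6)) / 4 = 25.2/4 = 6.3
  S[A,B] = ((-1.6)·(-1.8) + (2.4)·(3.2) + (1.4)·(-3.8) + (1.4)·(-0.8) + (-3.6)·(3.2)) / 4 = -7.4/4 = -1.85
  S[B,B] = ((-1.8)·(-1.8) + (3.2)·(3.2) + (-3.8)·(-3.8) + (-0.8)·(-0.8) + (3.2)·(3.2)) / 4 = 38.8/4 = 9.7
  S = [[6.3, -1.85],
 [-1.85, 9.7]].

Step 3 — invert S. det(S) = 6.3·9.7 - (-1.85)² = 57.6875.
  S^{-1} = (1/det) · [[d, -b], [-b, a]] = [[0.1681, 0.0321],
 [0.0321, 0.1092]].

Step 4 — quadratic form (x̄ - mu_0)^T · S^{-1} · (x̄ - mu_0):
  S^{-1} · (x̄ - mu_0) = (0.559, 0.4984),
  (x̄ - mu_0)^T · [...] = (2.6)·(0.559) + (3.8)·(0.4984) = 3.3473.

Step 5 — scale by n: T² = 5 · 3.3473 = 16.7367.

T² ≈ 16.7367


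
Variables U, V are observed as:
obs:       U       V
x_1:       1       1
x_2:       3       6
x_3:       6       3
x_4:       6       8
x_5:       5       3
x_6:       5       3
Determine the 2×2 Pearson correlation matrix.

Step 1 — column means:
  mean(U) = (1 + 3 + 6 + 6 + 5 + 5) / 6 = 26/6 = 4.3333
  mean(V) = (1 + 6 + 3 + 8 + 3 + 3) / 6 = 24/6 = 4

Step 2 — sample variances and covariances s[i,j] = (1/(n-1)) · Σ_k (x_{k,i} - mean_i) · (x_{k,j} - mean_j), with n-1 = 5:
  s[U,U] = ((-3.3333)·(-3.3333) + (-1.3333)·(-1.3333) + (1.6667)·(1.6667) + (1.6667)·(1.6667) + (0.6667)·(0.6667) + (0.6667)·(0.6667)) / 5 = 19.3333/5 = 3.8667
  s[U,V] = ((-3.3333)·(-3) + (-1.3333)·(2) + (1.6667)·(-1) + (1.6667)·(4) + (0.6667)·(-1) + (0.6667)·(-1)) / 5 = 11/5 = 2.2
  s[V,V] = ((-3)·(-3) + (2)·(2) + (-1)·(-1) + (4)·(4) + (-1)·(-1) + (-1)·(-1)) / 5 = 32/5 = 6.4
  Sample standard deviations s_i = √(s[i,i]):
  s(U) = √(3.8667) = 1.9664
  s(V) = √(6.4) = 2.5298

Step 3 — r_{ij} = s_{ij} / (s_i · s_j):
  r[U,U] = 1 (diagonal).
  r[U,V] = 2.2 / (1.9664 · 2.5298) = 2.2 / 4.9746 = 0.4422
  r[V,V] = 1 (diagonal).

R is symmetric with unit diagonal. Assembling:

R = [[1, 0.4422],
 [0.4422, 1]]


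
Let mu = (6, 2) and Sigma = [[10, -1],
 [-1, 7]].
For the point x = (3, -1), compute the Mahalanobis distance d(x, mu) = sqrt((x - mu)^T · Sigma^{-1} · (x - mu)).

Step 1 — centre the observation: (x - mu) = (-3, -3).

Step 2 — invert Sigma. det(Sigma) = 10·7 - (-1)² = 69.
  Sigma^{-1} = (1/det) · [[d, -b], [-b, a]] = [[0.1014, 0.0145],
 [0.0145, 0.1449]].

Step 3 — form the quadratic (x - mu)^T · Sigma^{-1} · (x - mu):
  Sigma^{-1} · (x - mu) = (-0.3478, -0.4783).
  (x - mu)^T · [Sigma^{-1} · (x - mu)] = (-3)·(-0.3478) + (-3)·(-0.4783) = 2.4783.

Step 4 — take square root: d = √(2.4783) ≈ 1.5742.

d(x, mu) = √(2.4783) ≈ 1.5742


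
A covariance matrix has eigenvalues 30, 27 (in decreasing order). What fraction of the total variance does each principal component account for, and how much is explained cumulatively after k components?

Step 1 — total variance = trace(Sigma) = Σ λ_i = 30 + 27 = 57.

Step 2 — fraction explained by component i = λ_i / Σ λ:
  PC1: 30/57 = 0.5263
  PC2: 27/57 = 0.4737

Step 3 — cumulative fraction after k components = (λ_1 + ... + λ_k) / Σ λ:
  k = 1: 30/57 = 0.5263
  k = 2: (30 + 27)/57 = 57/57 = 1

Summary (fraction, with percent):

explained: PC1 0.5263 (52.63%), PC2 0.4737 (47.37%);  cumulative: 0.5263, 1


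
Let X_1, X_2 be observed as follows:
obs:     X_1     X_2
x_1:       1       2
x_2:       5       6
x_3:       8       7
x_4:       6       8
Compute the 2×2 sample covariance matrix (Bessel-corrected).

Step 1 — column means:
  mean(X_1) = (1 + 5 + 8 + 6) / 4 = 20/4 = 5
  mean(X_2) = (2 + 6 + 7 + 8) / 4 = 23/4 = 5.75

Step 2 — sample covariance S[i,j] = (1/(n-1)) · Σ_k (x_{k,i} - mean_i) · (x_{k,j} - mean_j), with n-1 = 3.
  S[X_1,X_1] = ((-4)·(-4) + (0)·(0) + (3)·(3) + (1)·(1)) / 3 = 26/3 = 8.6667
  S[X_1,X_2] = ((-4)·(-3.75) + (0)·(0.25) + (3)·(1.25) + (1)·(2.25)) / 3 = 21/3 = 7
  S[X_2,X_2] = ((-3.75)·(-3.75) + (0.25)·(0.25) + (1.25)·(1.25) + (2.25)·(2.25)) / 3 = 20.75/3 = 6.9167

S is symmetric (S[j,i] = S[i,j]). Assembling:

S = [[8.6667, 7],
 [7, 6.9167]]


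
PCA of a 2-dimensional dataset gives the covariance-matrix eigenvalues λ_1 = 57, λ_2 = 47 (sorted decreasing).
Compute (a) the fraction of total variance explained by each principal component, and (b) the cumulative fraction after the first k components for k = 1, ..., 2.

Step 1 — total variance = trace(Sigma) = Σ λ_i = 57 + 47 = 104.

Step 2 — fraction explained by component i = λ_i / Σ λ:
  PC1: 57/104 = 0.5481
  PC2: 47/104 = 0.4519

Step 3 — cumulative fraction after k components = (λ_1 + ... + λ_k) / Σ λ:
  k = 1: 57/104 = 0.5481
  k = 2: (57 + 47)/104 = 104/104 = 1

Summary (fraction, with percent):

explained: PC1 0.5481 (54.81%), PC2 0.4519 (45.19%);  cumulative: 0.5481, 1


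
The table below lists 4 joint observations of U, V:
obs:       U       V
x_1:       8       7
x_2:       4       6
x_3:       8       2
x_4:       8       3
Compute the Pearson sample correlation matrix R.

Step 1 — column means:
  mean(U) = (8 + 4 + 8 + 8) / 4 = 28/4 = 7
  mean(V) = (7 + 6 + 2 + 3) / 4 = 18/4 = 4.5

Step 2 — sample variances and covariances s[i,j] = (1/(n-1)) · Σ_k (x_{k,i} - mean_i) · (x_{k,j} - mean_j), with n-1 = 3:
  s[U,U] = ((1)·(1) + (-3)·(-3) + (1)·(1) + (1)·(1)) / 3 = 12/3 = 4
  s[U,V] = ((1)·(2.5) + (-3)·(1.5) + (1)·(-2.5) + (1)·(-1.5)) / 3 = -6/3 = -2
  s[V,V] = ((2.5)·(2.5) + (1.5)·(1.5) + (-2.5)·(-2.5) + (-1.5)·(-1.5)) / 3 = 17/3 = 5.6667
  Sample standard deviations s_i = √(s[i,i]):
  s(U) = √(4) = 2
  s(V) = √(5.6667) = 2.3805

Step 3 — r_{ij} = s_{ij} / (s_i · s_j):
  r[U,U] = 1 (diagonal).
  r[U,V] = -2 / (2 · 2.3805) = -2 / 4.761 = -0.4201
  r[V,V] = 1 (diagonal).

R is symmetric with unit diagonal. Assembling:

R = [[1, -0.4201],
 [-0.4201, 1]]


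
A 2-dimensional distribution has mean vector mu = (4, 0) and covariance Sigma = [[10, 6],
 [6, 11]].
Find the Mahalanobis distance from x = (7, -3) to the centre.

Step 1 — centre the observation: (x - mu) = (3, -3).

Step 2 — invert Sigma. det(Sigma) = 10·11 - (6)² = 74.
  Sigma^{-1} = (1/det) · [[d, -b], [-b, a]] = [[0.1486, -0.0811],
 [-0.0811, 0.1351]].

Step 3 — form the quadratic (x - mu)^T · Sigma^{-1} · (x - mu):
  Sigma^{-1} · (x - mu) = (0.6892, -0.6486).
  (x - mu)^T · [Sigma^{-1} · (x - mu)] = (3)·(0.6892) + (-3)·(-0.6486) = 4.0135.

Step 4 — take square root: d = √(4.0135) ≈ 2.0034.

d(x, mu) = √(4.0135) ≈ 2.0034


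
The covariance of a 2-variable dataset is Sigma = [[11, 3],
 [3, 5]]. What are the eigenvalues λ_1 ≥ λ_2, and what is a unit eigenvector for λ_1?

Step 1 — characteristic polynomial of 2×2 Sigma:
  det(Sigma - λI) = λ² - trace · λ + det = 0.
  trace = 11 + 5 = 16, det = 11·5 - (3)² = 46.
Step 2 — discriminant:
  Δ = trace² - 4·det = 256 - 184 = 72.
Step 3 — eigenvalues:
  λ = (trace ± √Δ)/2 = (16 ± 8.4853)/2,
  λ_1 = 12.2426,  λ_2 = 3.7574.

Step 4 — unit eigenvector for λ_1: solve (Sigma - λ_1 I)v = 0. First row:
  (11 - 12.2426)·v_x + (3)·v_y = 0, i.e. (-1.2426)·v_x + (3)·v_y = 0,
  so v ∝ (b, λ_1 - a) = (3, 1.2426) = u.
  ||u|| = √((3)² + (1.2426)²) = √(10.5442) ≈ 3.2472,
  v_1 = u/||u|| ≈ (0.9239, 0.3827) (||v_1|| = 1).

λ_1 = 12.2426,  λ_2 = 3.7574;  v_1 ≈ (0.9239, 0.3827)


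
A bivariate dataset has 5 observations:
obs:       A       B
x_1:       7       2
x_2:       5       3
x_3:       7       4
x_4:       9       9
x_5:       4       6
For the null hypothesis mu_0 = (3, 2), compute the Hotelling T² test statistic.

Step 1 — sample mean vector:
  mean(A) = (7 + 5 + 7 + 9 + 4) / 5 = 32/5 = 6.4
  mean(B) = (2 + 3 + 4 + 9 + 6) / 5 = 24/5 = 4.8
  x̄ = (6.4, 4.8),  deviation x̄ - mu_0 = (6.4, 4.8) - (3, 2) = (3.4, 2.8).

Step 2 — sample covariance matrix, S[i,j] = (1/(n-1)) · Σ_k (x_{k,i} - mean_i) · (x_{k,j} - mean_j), divisor n-1 = 4:
  S[A,A] = ((0.6)·(0.6) + (-1.4)·(-1.4) + (0.6)·(0.6) + (2.6)·(2.6) + (-2.4)·(-2.4)) / 4 = 15.2/4 = 3.8
  S[A,B] = ((0.6)·(-2.8) + (-1.4)·(-1.8) + (0.6)·(-0.8) + (2.6)·(4.2) + (-2.4)·(1.2)) / 4 = 8.4/4 = 2.1
  S[B,B] = ((-2.8)·(-2.8) + (-1.8)·(-1.8) + (-0.8)·(-0.8) + (4.2)·(4.2) + (1.2)·(1.2)) / 4 = 30.8/4 = 7.7
  S = [[3.8, 2.1],
 [2.1, 7.7]].

Step 3 — invert S. det(S) = 3.8·7.7 - (2.1)² = 24.85.
  S^{-1} = (1/det) · [[d, -b], [-b, a]] = [[0.3099, -0.0845],
 [-0.0845, 0.1529]].

Step 4 — quadratic form (x̄ - mu_0)^T · S^{-1} · (x̄ - mu_0):
  S^{-1} · (x̄ - mu_0) = (0.8169, 0.1408),
  (x̄ - mu_0)^T · [...] = (3.4)·(0.8169) + (2.8)·(0.1408) = 3.1718.

Step 5 — scale by n: T² = 5 · 3.1718 = 15.8592.

T² ≈ 15.8592


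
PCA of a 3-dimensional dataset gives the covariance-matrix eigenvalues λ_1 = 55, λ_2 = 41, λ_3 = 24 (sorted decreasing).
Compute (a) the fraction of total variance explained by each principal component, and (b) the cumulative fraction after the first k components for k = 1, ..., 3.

Step 1 — total variance = trace(Sigma) = Σ λ_i = 55 + 41 + 24 = 120.

Step 2 — fraction explained by component i = λ_i / Σ λ:
  PC1: 55/120 = 0.4583
  PC2: 41/120 = 0.3417
  PC3: 24/120 = 0.2

Step 3 — cumulative fraction after k components = (λ_1 + ... + λ_k) / Σ λ:
  k = 1: 55/120 = 0.4583
  k = 2: (55 + 41)/120 = 96/120 = 0.8
  k = 3: (55 + 41 + 24)/120 = 120/120 = 1

Summary (fraction, with percent):

explained: PC1 0.4583 (45.83%), PC2 0.3417 (34.17%), PC3 0.2 (20%);  cumulative: 0.4583, 0.8, 1


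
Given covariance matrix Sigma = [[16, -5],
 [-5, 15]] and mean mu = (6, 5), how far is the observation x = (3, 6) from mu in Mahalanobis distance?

Step 1 — centre the observation: (x - mu) = (-3, 1).

Step 2 — invert Sigma. det(Sigma) = 16·15 - (-5)² = 215.
  Sigma^{-1} = (1/det) · [[d, -b], [-b, a]] = [[0.0698, 0.0233],
 [0.0233, 0.0744]].

Step 3 — form the quadratic (x - mu)^T · Sigma^{-1} · (x - mu):
  Sigma^{-1} · (x - mu) = (-0.186, 0.0047).
  (x - mu)^T · [Sigma^{-1} · (x - mu)] = (-3)·(-0.186) + (1)·(0.0047) = 0.5628.

Step 4 — take square root: d = √(0.5628) ≈ 0.7502.

d(x, mu) = √(0.5628) ≈ 0.7502


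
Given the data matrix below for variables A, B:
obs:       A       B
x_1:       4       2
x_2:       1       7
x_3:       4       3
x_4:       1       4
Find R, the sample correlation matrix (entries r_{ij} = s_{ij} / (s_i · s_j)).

Step 1 — column means:
  mean(A) = (4 + 1 + 4 + 1) / 4 = 10/4 = 2.5
  mean(B) = (2 + 7 + 3 + 4) / 4 = 16/4 = 4

Step 2 — sample variances and covariances s[i,j] = (1/(n-1)) · Σ_k (x_{k,i} - mean_i) · (x_{k,j} - mean_j), with n-1 = 3:
  s[A,A] = ((1.5)·(1.5) + (-1.5)·(-1.5) + (1.5)·(1.5) + (-1.5)·(-1.5)) / 3 = 9/3 = 3
  s[A,B] = ((1.5)·(-2) + (-1.5)·(3) + (1.5)·(-1) + (-1.5)·(0)) / 3 = -9/3 = -3
  s[B,B] = ((-2)·(-2) + (3)·(3) + (-1)·(-1) + (0)·(0)) / 3 = 14/3 = 4.6667
  Sample standard deviations s_i = √(s[i,i]):
  s(A) = √(3) = 1.7321
  s(B) = √(4.6667) = 2.1602

Step 3 — r_{ij} = s_{ij} / (s_i · s_j):
  r[A,A] = 1 (diagonal).
  r[A,B] = -3 / (1.7321 · 2.1602) = -3 / 3.7417 = -0.8018
  r[B,B] = 1 (diagonal).

R is symmetric with unit diagonal. Assembling:

R = [[1, -0.8018],
 [-0.8018, 1]]


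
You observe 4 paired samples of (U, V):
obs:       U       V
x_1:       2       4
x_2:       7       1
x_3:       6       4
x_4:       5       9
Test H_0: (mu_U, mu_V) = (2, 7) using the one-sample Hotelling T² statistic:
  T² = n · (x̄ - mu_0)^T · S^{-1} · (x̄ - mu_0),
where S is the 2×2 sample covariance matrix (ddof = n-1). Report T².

Step 1 — sample mean vector:
  mean(U) = (2 + 7 + 6 + 5) / 4 = 20/4 = 5
  mean(V) = (4 + 1 + 4 + 9) / 4 = 18/4 = 4.5
  x̄ = (5, 4.5),  deviation x̄ - mu_0 = (5, 4.5) - (2, 7) = (3, -2.5).

Step 2 — sample covariance matrix, S[i,j] = (1/(n-1)) · Σ_k (x_{k,i} - mean_i) · (x_{k,j} - mean_j), divisor n-1 = 3:
  S[U,U] = ((-3)·(-3) + (2)·(2) + (1)·(1) + (0)·(0)) / 3 = 14/3 = 4.6667
  S[U,V] = ((-3)·(-0.5) + (2)·(-3.5) + (1)·(-0.5) + (0)·(4.5)) / 3 = -6/3 = -2
  S[V,V] = ((-0.5)·(-0.5) + (-3.5)·(-3.5) + (-0.5)·(-0.5) + (4.5)·(4.5)) / 3 = 33/3 = 11
  S = [[4.6667, -2],
 [-2, 11]].

Step 3 — invert S. det(S) = 4.6667·11 - (-2)² = 47.3333.
  S^{-1} = (1/det) · [[d, -b], [-b, a]] = [[0.2324, 0.0423],
 [0.0423, 0.0986]].

Step 4 — quadratic form (x̄ - mu_0)^T · S^{-1} · (x̄ - mu_0):
  S^{-1} · (x̄ - mu_0) = (0.5915, -0.1197),
  (x̄ - mu_0)^T · [...] = (3)·(0.5915) + (-2.5)·(-0.1197) = 2.0739.

Step 5 — scale by n: T² = 4 · 2.0739 = 8.2958.

T² ≈ 8.2958


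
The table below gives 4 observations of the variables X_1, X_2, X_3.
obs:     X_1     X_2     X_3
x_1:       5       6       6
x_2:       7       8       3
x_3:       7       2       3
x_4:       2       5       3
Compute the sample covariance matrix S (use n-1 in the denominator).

Step 1 — column means:
  mean(X_1) = (5 + 7 + 7 + 2) / 4 = 21/4 = 5.25
  mean(X_2) = (6 + 8 + 2 + 5) / 4 = 21/4 = 5.25
  mean(X_3) = (6 + 3 + 3 + 3) / 4 = 15/4 = 3.75

Step 2 — sample covariance S[i,j] = (1/(n-1)) · Σ_k (x_{k,i} - mean_i) · (x_{k,j} - mean_j), with n-1 = 3.
  S[X_1,X_1] = ((-0.25)·(-0.25) + (1.75)·(1.75) + (1.75)·(1.75) + (-3.25)·(-3.25)) / 3 = 16.75/3 = 5.5833
  S[X_1,X_2] = ((-0.25)·(0.75) + (1.75)·(2.75) + (1.75)·(-3.25) + (-3.25)·(-0.25)) / 3 = -0.25/3 = -0.0833
  S[X_1,X_3] = ((-0.25)·(2.25) + (1.75)·(-0.75) + (1.75)·(-0.75) + (-3.25)·(-0.75)) / 3 = -0.75/3 = -0.25
  S[X_2,X_2] = ((0.75)·(0.75) + (2.75)·(2.75) + (-3.25)·(-3.25) + (-0.25)·(-0.25)) / 3 = 18.75/3 = 6.25
  S[X_2,X_3] = ((0.75)·(2.25) + (2.75)·(-0.75) + (-3.25)·(-0.75) + (-0.25)·(-0.75)) / 3 = 2.25/3 = 0.75
  S[X_3,X_3] = ((2.25)·(2.25) + (-0.75)·(-0.75) + (-0.75)·(-0.75) + (-0.75)·(-0.75)) / 3 = 6.75/3 = 2.25

S is symmetric (S[j,i] = S[i,j]). Assembling:

S = [[5.5833, -0.0833, -0.25],
 [-0.0833, 6.25, 0.75],
 [-0.25, 0.75, 2.25]]


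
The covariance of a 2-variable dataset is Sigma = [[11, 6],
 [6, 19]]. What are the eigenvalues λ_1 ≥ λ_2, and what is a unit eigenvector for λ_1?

Step 1 — characteristic polynomial of 2×2 Sigma:
  det(Sigma - λI) = λ² - trace · λ + det = 0.
  trace = 11 + 19 = 30, det = 11·19 - (6)² = 173.
Step 2 — discriminant:
  Δ = trace² - 4·det = 900 - 692 = 208.
Step 3 — eigenvalues:
  λ = (trace ± √Δ)/2 = (30 ± 14.4222)/2,
  λ_1 = 22.2111,  λ_2 = 7.7889.

Step 4 — unit eigenvector for λ_1: solve (Sigma - λ_1 I)v = 0. First row:
  (11 - 22.2111)·v_x + (6)·v_y = 0, i.e. (-11.2111)·v_x + (6)·v_y = 0,
  so v ∝ (b, λ_1 - a) = (6, 11.2111) = u.
  ||u|| = √((6)² + (11.2111)²) = √(161.6888) ≈ 12.7157,
  v_1 = u/||u|| ≈ (0.4719, 0.8817) (||v_1|| = 1).

λ_1 = 22.2111,  λ_2 = 7.7889;  v_1 ≈ (0.4719, 0.8817)


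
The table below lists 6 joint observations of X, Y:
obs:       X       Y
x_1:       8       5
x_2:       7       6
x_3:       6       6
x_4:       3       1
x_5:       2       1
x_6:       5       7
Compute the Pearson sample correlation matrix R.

Step 1 — column means:
  mean(X) = (8 + 7 + 6 + 3 + 2 + 5) / 6 = 31/6 = 5.1667
  mean(Y) = (5 + 6 + 6 + 1 + 1 + 7) / 6 = 26/6 = 4.3333

Step 2 — sample variances and covariances s[i,j] = (1/(n-1)) · Σ_k (x_{k,i} - mean_i) · (x_{k,j} - mean_j), with n-1 = 5:
  s[X,X] = ((2.8333)·(2.8333) + (1.8333)·(1.8333) + (0.8333)·(0.8333) + (-2.1667)·(-2.1667) + (-3.1667)·(-3.1667) + (-0.1667)·(-0.1667)) / 5 = 26.8333/5 = 5.3667
  s[X,Y] = ((2.8333)·(0.6667) + (1.8333)·(1.6667) + (0.8333)·(1.6667) + (-2.1667)·(-3.3333) + (-3.1667)·(-3.3333) + (-0.1667)·(2.6667)) / 5 = 23.6667/5 = 4.7333
  s[Y,Y] = ((0.6667)·(0.6667) + (1.6667)·(1.6667) + (1.6667)·(1.6667) + (-3.3333)·(-3.3333) + (-3.3333)·(-3.3333) + (2.6667)·(2.6667)) / 5 = 35.3333/5 = 7.0667
  Sample standard deviations s_i = √(s[i,i]):
  s(X) = √(5.3667) = 2.3166
  s(Y) = √(7.0667) = 2.6583

Step 3 — r_{ij} = s_{ij} / (s_i · s_j):
  r[X,X] = 1 (diagonal).
  r[X,Y] = 4.7333 / (2.3166 · 2.6583) = 4.7333 / 6.1583 = 0.7686
  r[Y,Y] = 1 (diagonal).

R is symmetric with unit diagonal. Assembling:

R = [[1, 0.7686],
 [0.7686, 1]]


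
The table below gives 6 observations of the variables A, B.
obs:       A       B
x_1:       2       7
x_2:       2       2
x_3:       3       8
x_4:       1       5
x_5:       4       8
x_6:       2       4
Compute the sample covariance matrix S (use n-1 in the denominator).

Step 1 — column means:
  mean(A) = (2 + 2 + 3 + 1 + 4 + 2) / 6 = 14/6 = 2.3333
  mean(B) = (7 + 2 + 8 + 5 + 8 + 4) / 6 = 34/6 = 5.6667

Step 2 — sample covariance S[i,j] = (1/(n-1)) · Σ_k (x_{k,i} - mean_i) · (x_{k,j} - mean_j), with n-1 = 5.
  S[A,A] = ((-0.3333)·(-0.3333) + (-0.3333)·(-0.3333) + (0.6667)·(0.6667) + (-1.3333)·(-1.3333) + (1.6667)·(1.6667) + (-0.3333)·(-0.3333)) / 5 = 5.3333/5 = 1.0667
  S[A,B] = ((-0.3333)·(1.3333) + (-0.3333)·(-3.6667) + (0.6667)·(2.3333) + (-1.3333)·(-0.6667) + (1.6667)·(2.3333) + (-0.3333)·(-1.6667)) / 5 = 7.6667/5 = 1.5333
  S[B,B] = ((1.3333)·(1.3333) + (-3.6667)·(-3.6667) + (2.3333)·(2.3333) + (-0.6667)·(-0.6667) + (2.3333)·(2.3333) + (-1.6667)·(-1.6667)) / 5 = 29.3333/5 = 5.8667

S is symmetric (S[j,i] = S[i,j]). Assembling:

S = [[1.0667, 1.5333],
 [1.5333, 5.8667]]


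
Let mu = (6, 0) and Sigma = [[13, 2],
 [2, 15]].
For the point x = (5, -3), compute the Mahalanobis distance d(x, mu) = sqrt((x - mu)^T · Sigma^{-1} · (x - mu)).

Step 1 — centre the observation: (x - mu) = (-1, -3).

Step 2 — invert Sigma. det(Sigma) = 13·15 - (2)² = 191.
  Sigma^{-1} = (1/det) · [[d, -b], [-b, a]] = [[0.0785, -0.0105],
 [-0.0105, 0.0681]].

Step 3 — form the quadratic (x - mu)^T · Sigma^{-1} · (x - mu):
  Sigma^{-1} · (x - mu) = (-0.0471, -0.1937).
  (x - mu)^T · [Sigma^{-1} · (x - mu)] = (-1)·(-0.0471) + (-3)·(-0.1937) = 0.6283.

Step 4 — take square root: d = √(0.6283) ≈ 0.7926.

d(x, mu) = √(0.6283) ≈ 0.7926


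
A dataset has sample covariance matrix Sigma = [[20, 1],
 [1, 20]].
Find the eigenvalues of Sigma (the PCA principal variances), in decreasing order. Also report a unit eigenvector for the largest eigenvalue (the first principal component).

Step 1 — characteristic polynomial of 2×2 Sigma:
  det(Sigma - λI) = λ² - trace · λ + det = 0.
  trace = 20 + 20 = 40, det = 20·20 - (1)² = 399.
Step 2 — discriminant:
  Δ = trace² - 4·det = 1600 - 1596 = 4.
Step 3 — eigenvalues:
  λ = (trace ± √Δ)/2 = (40 ± 2)/2,
  λ_1 = 21,  λ_2 = 19.

Step 4 — unit eigenvector for λ_1: solve (Sigma - λ_1 I)v = 0. First row:
  (20 - 21)·v_x + (1)·v_y = 0, i.e. (-1)·v_x + (1)·v_y = 0,
  so v ∝ (b, λ_1 - a) = (1, 1) = u.
  ||u|| = √((1)² + (1)²) = √(2) ≈ 1.4142,
  v_1 = u/||u|| ≈ (0.7071, 0.7071) (||v_1|| = 1).

λ_1 = 21,  λ_2 = 19;  v_1 ≈ (0.7071, 0.7071)


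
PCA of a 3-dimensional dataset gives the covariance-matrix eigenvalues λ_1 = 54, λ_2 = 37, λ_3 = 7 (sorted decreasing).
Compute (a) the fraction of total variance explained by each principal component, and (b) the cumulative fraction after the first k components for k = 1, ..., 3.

Step 1 — total variance = trace(Sigma) = Σ λ_i = 54 + 37 + 7 = 98.

Step 2 — fraction explained by component i = λ_i / Σ λ:
  PC1: 54/98 = 0.551
  PC2: 37/98 = 0.3776
  PC3: 7/98 = 0.0714

Step 3 — cumulative fraction after k components = (λ_1 + ... + λ_k) / Σ λ:
  k = 1: 54/98 = 0.551
  k = 2: (54 + 37)/98 = 91/98 = 0.9286
  k = 3: (54 + 37 + 7)/98 = 98/98 = 1

Summary (fraction, with percent):

explained: PC1 0.551 (55.1%), PC2 0.3776 (37.76%), PC3 0.0714 (7.14%);  cumulative: 0.551, 0.9286, 1


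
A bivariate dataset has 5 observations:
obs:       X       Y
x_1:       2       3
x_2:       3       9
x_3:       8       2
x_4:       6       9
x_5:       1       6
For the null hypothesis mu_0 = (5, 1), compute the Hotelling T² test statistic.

Step 1 — sample mean vector:
  mean(X) = (2 + 3 + 8 + 6 + 1) / 5 = 20/5 = 4
  mean(Y) = (3 + 9 + 2 + 9 + 6) / 5 = 29/5 = 5.8
  x̄ = (4, 5.8),  deviation x̄ - mu_0 = (4, 5.8) - (5, 1) = (-1, 4.8).

Step 2 — sample covariance matrix, S[i,j] = (1/(n-1)) · Σ_k (x_{k,i} - mean_i) · (x_{k,j} - mean_j), divisor n-1 = 4:
  S[X,X] = ((-2)·(-2) + (-1)·(-1) + (4)·(4) + (2)·(2) + (-3)·(-3)) / 4 = 34/4 = 8.5
  S[X,Y] = ((-2)·(-2.8) + (-1)·(3.2) + (4)·(-3.8) + (2)·(3.2) + (-3)·(0.2)) / 4 = -7/4 = -1.75
  S[Y,Y] = ((-2.8)·(-2.8) + (3.2)·(3.2) + (-3.8)·(-3.8) + (3.2)·(3.2) + (0.2)·(0.2)) / 4 = 42.8/4 = 10.7
  S = [[8.5, -1.75],
 [-1.75, 10.7]].

Step 3 — invert S. det(S) = 8.5·10.7 - (-1.75)² = 87.8875.
  S^{-1} = (1/det) · [[d, -b], [-b, a]] = [[0.1217, 0.0199],
 [0.0199, 0.0967]].

Step 4 — quadratic form (x̄ - mu_0)^T · S^{-1} · (x̄ - mu_0):
  S^{-1} · (x̄ - mu_0) = (-0.0262, 0.4443),
  (x̄ - mu_0)^T · [...] = (-1)·(-0.0262) + (4.8)·(0.4443) = 2.1589.

Step 5 — scale by n: T² = 5 · 2.1589 = 10.7945.

T² ≈ 10.7945


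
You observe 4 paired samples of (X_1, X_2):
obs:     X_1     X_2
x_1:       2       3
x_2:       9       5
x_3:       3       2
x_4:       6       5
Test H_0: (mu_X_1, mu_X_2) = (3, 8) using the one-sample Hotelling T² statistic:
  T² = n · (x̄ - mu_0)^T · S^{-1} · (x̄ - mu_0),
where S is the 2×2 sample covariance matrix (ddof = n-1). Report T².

Step 1 — sample mean vector:
  mean(X_1) = (2 + 9 + 3 + 6) / 4 = 20/4 = 5
  mean(X_2) = (3 + 5 + 2 + 5) / 4 = 15/4 = 3.75
  x̄ = (5, 3.75),  deviation x̄ - mu_0 = (5, 3.75) - (3, 8) = (2, -4.25).

Step 2 — sample covariance matrix, S[i,j] = (1/(n-1)) · Σ_k (x_{k,i} - mean_i) · (x_{k,j} - mean_j), divisor n-1 = 3:
  S[X_1,X_1] = ((-3)·(-3) + (4)·(4) + (-2)·(-2) + (1)·(1)) / 3 = 30/3 = 10
  S[X_1,X_2] = ((-3)·(-0.75) + (4)·(1.25) + (-2)·(-1.75) + (1)·(1.25)) / 3 = 12/3 = 4
  S[X_2,X_2] = ((-0.75)·(-0.75) + (1.25)·(1.25) + (-1.75)·(-1.75) + (1.25)·(1.25)) / 3 = 6.75/3 = 2.25
  S = [[10, 4],
 [4, 2.25]].

Step 3 — invert S. det(S) = 10·2.25 - (4)² = 6.5.
  S^{-1} = (1/det) · [[d, -b], [-b, a]] = [[0.3462, -0.6154],
 [-0.6154, 1.5385]].

Step 4 — quadratic form (x̄ - mu_0)^T · S^{-1} · (x̄ - mu_0):
  S^{-1} · (x̄ - mu_0) = (3.3077, -7.7692),
  (x̄ - mu_0)^T · [...] = (2)·(3.3077) + (-4.25)·(-7.7692) = 39.6346.

Step 5 — scale by n: T² = 4 · 39.6346 = 158.5385.

T² ≈ 158.5385


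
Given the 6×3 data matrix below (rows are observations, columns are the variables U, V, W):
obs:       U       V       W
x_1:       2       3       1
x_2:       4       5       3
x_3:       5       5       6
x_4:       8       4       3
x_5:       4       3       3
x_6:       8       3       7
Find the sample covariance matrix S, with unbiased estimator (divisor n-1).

Step 1 — column means:
  mean(U) = (2 + 4 + 5 + 8 + 4 + 8) / 6 = 31/6 = 5.1667
  mean(V) = (3 + 5 + 5 + 4 + 3 + 3) / 6 = 23/6 = 3.8333
  mean(W) = (1 + 3 + 6 + 3 + 3 + 7) / 6 = 23/6 = 3.8333

Step 2 — sample covariance S[i,j] = (1/(n-1)) · Σ_k (x_{k,i} - mean_i) · (x_{k,j} - mean_j), with n-1 = 5.
  S[U,U] = ((-3.1667)·(-3.1667) + (-1.1667)·(-1.1667) + (-0.1667)·(-0.1667) + (2.8333)·(2.8333) + (-1.1667)·(-1.1667) + (2.8333)·(2.8333)) / 5 = 28.8333/5 = 5.7667
  S[U,V] = ((-3.1667)·(-0.8333) + (-1.1667)·(1.1667) + (-0.1667)·(1.1667) + (2.8333)·(0.1667) + (-1.1667)·(-0.8333) + (2.8333)·(-0.8333)) / 5 = 0.1667/5 = 0.0333
  S[U,W] = ((-3.1667)·(-2.8333) + (-1.1667)·(-0.8333) + (-0.1667)·(2.1667) + (2.8333)·(-0.8333) + (-1.1667)·(-0.8333) + (2.8333)·(3.1667)) / 5 = 17.1667/5 = 3.4333
  S[V,V] = ((-0.8333)·(-0.8333) + (1.1667)·(1.1667) + (1.1667)·(1.1667) + (0.1667)·(0.1667) + (-0.8333)·(-0.8333) + (-0.8333)·(-0.8333)) / 5 = 4.8333/5 = 0.9667
  S[V,W] = ((-0.8333)·(-2.8333) + (1.1667)·(-0.8333) + (1.1667)·(2.1667) + (0.1667)·(-0.8333) + (-0.8333)·(-0.8333) + (-0.8333)·(3.1667)) / 5 = 1.8333/5 = 0.3667
  S[W,W] = ((-2.8333)·(-2.8333) + (-0.8333)·(-0.8333) + (2.1667)·(2.1667) + (-0.8333)·(-0.8333) + (-0.8333)·(-0.8333) + (3.1667)·(3.1667)) / 5 = 24.8333/5 = 4.9667

S is symmetric (S[j,i] = S[i,j]). Assembling:

S = [[5.7667, 0.0333, 3.4333],
 [0.0333, 0.9667, 0.3667],
 [3.4333, 0.3667, 4.9667]]
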